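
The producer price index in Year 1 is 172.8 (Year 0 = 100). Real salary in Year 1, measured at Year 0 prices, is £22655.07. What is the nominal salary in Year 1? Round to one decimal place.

Nominal = Real × (Index/100) = 22655.07 × (172.8/100)
        = 22655.07 × 1.728 = 39147.9610

39148.0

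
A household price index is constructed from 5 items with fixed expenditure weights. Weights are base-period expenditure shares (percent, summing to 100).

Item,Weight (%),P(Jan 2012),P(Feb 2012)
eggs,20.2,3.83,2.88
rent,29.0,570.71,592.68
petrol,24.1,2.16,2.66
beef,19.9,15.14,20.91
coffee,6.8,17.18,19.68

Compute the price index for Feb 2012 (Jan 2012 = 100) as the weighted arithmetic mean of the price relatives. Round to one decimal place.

110.3

eggs: 20.2 × (2.88/3.83) = 20.2 × 0.751958 = 15.1896
rent: 29.0 × (592.68/570.71) = 29.0 × 1.038496 = 30.1164
petrol: 24.1 × (2.66/2.16) = 24.1 × 1.231481 = 29.6787
beef: 19.9 × (20.91/15.14) = 19.9 × 1.381110 = 27.4841
coffee: 6.8 × (19.68/17.18) = 6.8 × 1.145518 = 7.7895
Index = Σ wᵢ·(p₁ᵢ/p₀ᵢ) = 15.1896 + 30.1164 + 29.6787 + 27.4841 + 7.7895 = 110.2582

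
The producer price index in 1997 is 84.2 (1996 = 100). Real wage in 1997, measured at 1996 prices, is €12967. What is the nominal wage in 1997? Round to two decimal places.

Nominal = Real × (Index/100) = 12967 × (84.2/100)
        = 12967 × 0.842 = 10918.2140

10918.21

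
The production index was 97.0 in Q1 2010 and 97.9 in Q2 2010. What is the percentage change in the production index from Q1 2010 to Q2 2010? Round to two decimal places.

0.93%

Change = (97.9 − 97.0) / 97.0 × 100
       = 0.9 / 97.0 × 100 = 0.9278%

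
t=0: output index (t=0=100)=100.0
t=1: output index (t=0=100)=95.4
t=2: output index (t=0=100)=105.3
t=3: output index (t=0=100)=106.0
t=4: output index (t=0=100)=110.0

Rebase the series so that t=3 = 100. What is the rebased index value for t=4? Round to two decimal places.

103.77

Rebased(t=4) = 110.0 / 106.0 × 100 = 103.7736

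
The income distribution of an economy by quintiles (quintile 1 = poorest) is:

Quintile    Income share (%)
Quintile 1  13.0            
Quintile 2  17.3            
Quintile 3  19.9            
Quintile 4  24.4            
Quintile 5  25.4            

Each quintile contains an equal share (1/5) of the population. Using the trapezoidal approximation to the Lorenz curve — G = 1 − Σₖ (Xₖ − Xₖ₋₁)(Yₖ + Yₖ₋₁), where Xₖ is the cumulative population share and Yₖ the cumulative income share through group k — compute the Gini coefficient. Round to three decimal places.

Cumulative income shares Yₖ: 0.1300, 0.3030, 0.5020, 0.7460, 1.0000
Σ (Xₖ−Xₖ₋₁)(Yₖ+Yₖ₋₁) = (1/5)(0.1300+0.0000) + (1/5)(0.3030+0.1300) + (1/5)(0.5020+0.3030) + (1/5)(0.7460+0.5020) + (1/5)(1.0000+0.7460)
  = 0.0260 + 0.0866 + 0.1610 + 0.2496 + 0.3492 = 0.8724
G = 1 − 0.8724 = 0.1276

0.128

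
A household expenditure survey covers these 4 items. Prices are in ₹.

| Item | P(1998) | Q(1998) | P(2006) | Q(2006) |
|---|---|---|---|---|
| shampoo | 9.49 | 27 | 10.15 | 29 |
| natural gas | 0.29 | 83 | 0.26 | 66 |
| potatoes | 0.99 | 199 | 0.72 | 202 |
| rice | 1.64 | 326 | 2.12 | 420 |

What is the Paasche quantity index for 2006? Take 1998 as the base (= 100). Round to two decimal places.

Paasche quantity index uses current-period prices as weights.
ΣP(2006)·Q(2006) = 10.15×29 + 0.26×66 + 0.72×202 + 2.12×420 = 294.35 + 17.16 + 145.44 + 890.4 = 1347.35
ΣP(2006)·Q(1998) = 10.15×27 + 0.26×83 + 0.72×199 + 2.12×326 = 274.05 + 21.58 + 143.28 + 691.12 = 1130.03
Index = 1347.35 / 1130.03 × 100 = 119.2313

119.23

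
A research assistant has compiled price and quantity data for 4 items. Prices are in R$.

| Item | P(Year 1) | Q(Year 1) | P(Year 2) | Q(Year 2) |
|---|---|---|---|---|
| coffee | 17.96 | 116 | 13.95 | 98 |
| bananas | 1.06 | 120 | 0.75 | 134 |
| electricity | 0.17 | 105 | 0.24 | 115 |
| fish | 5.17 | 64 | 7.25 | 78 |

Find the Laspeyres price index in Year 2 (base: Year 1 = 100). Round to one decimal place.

85.9

Laspeyres price index uses base-period quantities as weights.
ΣP(Year 2)·Q(Year 1) = 13.95×116 + 0.75×120 + 0.24×105 + 7.25×64 = 1618.2 + 90 + 25.2 + 464 = 2197.4
ΣP(Year 1)·Q(Year 1) = 17.96×116 + 1.06×120 + 0.17×105 + 5.17×64 = 2083.36 + 127.2 + 17.85 + 330.88 = 2559.29
Index = 2197.4 / 2559.29 × 100 = 85.8598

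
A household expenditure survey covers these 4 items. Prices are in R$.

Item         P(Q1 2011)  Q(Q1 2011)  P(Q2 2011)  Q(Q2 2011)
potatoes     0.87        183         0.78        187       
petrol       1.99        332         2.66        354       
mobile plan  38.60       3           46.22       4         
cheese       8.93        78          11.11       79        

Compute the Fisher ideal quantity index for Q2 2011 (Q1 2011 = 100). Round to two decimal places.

Laspeyres component (base-period weights):
ΣP(Q1 2011)Q(Q2 2011) = 0.87×187 + 1.99×354 + 38.60×4 + 8.93×79 = 162.69 + 704.46 + 154.4 + 705.47 = 1727.02
ΣP(Q1 2011)Q(Q1 2011) = 0.87×183 + 1.99×332 + 38.60×3 + 8.93×78 = 159.21 + 660.68 + 115.8 + 696.54 = 1632.23
L = 1727.02 / 1632.23 × 100 = 105.8074
Paasche component (current-period weights):
ΣP(Q2 2011)Q(Q2 2011) = 0.78×187 + 2.66×354 + 46.22×4 + 11.11×79 = 145.86 + 941.64 + 184.88 + 877.69 = 2150.07
ΣP(Q2 2011)Q(Q1 2011) = 0.78×183 + 2.66×332 + 46.22×3 + 11.11×78 = 142.74 + 883.12 + 138.66 + 866.58 = 2031.1
P = 2150.07 / 2031.1 × 100 = 105.8574
Fisher = √(L × P) = √(105.8074 × 105.8574) = 105.8324

105.83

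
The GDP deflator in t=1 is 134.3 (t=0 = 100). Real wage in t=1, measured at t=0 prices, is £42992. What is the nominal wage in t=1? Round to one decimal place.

57738.3

Nominal = Real × (Index/100) = 42992 × (134.3/100)
        = 42992 × 1.343 = 57738.2560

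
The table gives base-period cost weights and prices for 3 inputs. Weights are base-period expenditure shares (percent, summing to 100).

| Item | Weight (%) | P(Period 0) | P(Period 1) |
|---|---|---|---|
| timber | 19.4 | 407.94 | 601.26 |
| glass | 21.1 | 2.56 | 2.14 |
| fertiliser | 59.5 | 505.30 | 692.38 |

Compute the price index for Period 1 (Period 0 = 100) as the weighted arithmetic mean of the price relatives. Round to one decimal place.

127.8

timber: 19.4 × (601.26/407.94) = 19.4 × 1.473893 = 28.5935
glass: 21.1 × (2.14/2.56) = 21.1 × 0.835938 = 17.6383
fertiliser: 59.5 × (692.38/505.30) = 59.5 × 1.370236 = 81.5290
Index = Σ wᵢ·(p₁ᵢ/p₀ᵢ) = 28.5935 + 17.6383 + 81.5290 = 127.7608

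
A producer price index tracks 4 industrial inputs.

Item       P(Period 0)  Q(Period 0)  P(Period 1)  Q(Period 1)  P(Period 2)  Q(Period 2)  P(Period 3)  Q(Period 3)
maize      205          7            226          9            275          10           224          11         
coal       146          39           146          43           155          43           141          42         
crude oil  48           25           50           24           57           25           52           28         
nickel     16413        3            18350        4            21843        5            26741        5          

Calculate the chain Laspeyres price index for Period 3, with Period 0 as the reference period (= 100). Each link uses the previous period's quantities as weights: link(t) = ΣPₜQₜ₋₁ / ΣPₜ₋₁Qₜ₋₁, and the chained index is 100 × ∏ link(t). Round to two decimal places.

155.62

Link Period 0→Period 1:
ΣP(Period 1)Q(Period 0) = 226×7 + 146×39 + 50×25 + 18350×3 = 1582 + 5694 + 1250 + 55050 = 63576
ΣP(Period 0)Q(Period 0) = 205×7 + 146×39 + 48×25 + 16413×3 = 1435 + 5694 + 1200 + 49239 = 57568
link = 63576/57568 = 1.104364
Link Period 1→Period 2:
ΣP(Period 2)Q(Period 1) = 275×9 + 155×43 + 57×24 + 21843×4 = 2475 + 6665 + 1368 + 87372 = 97880
ΣP(Period 1)Q(Period 1) = 226×9 + 146×43 + 50×24 + 18350×4 = 2034 + 6278 + 1200 + 73400 = 82912
link = 97880/82912 = 1.180529
Link Period 2→Period 3:
ΣP(Period 3)Q(Period 2) = 224×10 + 141×43 + 52×25 + 26741×5 = 2240 + 6063 + 1300 + 133705 = 143308
ΣP(Period 2)Q(Period 2) = 275×10 + 155×43 + 57×25 + 21843×5 = 2750 + 6665 + 1425 + 109215 = 120055
link = 143308/120055 = 1.193686
Chained index = 100 × 1.104364 × 1.180529 × 1.193686 = 155.6248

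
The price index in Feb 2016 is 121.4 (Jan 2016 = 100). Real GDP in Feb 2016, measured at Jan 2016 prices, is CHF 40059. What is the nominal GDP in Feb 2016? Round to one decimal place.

48631.6

Nominal = Real × (Index/100) = 40059 × (121.4/100)
        = 40059 × 1.214 = 48631.6260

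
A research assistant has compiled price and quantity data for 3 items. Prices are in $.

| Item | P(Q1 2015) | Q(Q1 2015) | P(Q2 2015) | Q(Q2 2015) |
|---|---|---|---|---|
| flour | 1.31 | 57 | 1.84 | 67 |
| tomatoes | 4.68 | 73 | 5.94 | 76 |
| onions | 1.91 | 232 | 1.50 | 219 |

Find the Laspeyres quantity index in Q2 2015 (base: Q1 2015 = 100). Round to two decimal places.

100.27

Laspeyres quantity index uses base-period prices as weights.
ΣP(Q1 2015)·Q(Q2 2015) = 1.31×67 + 4.68×76 + 1.91×219 = 87.77 + 355.68 + 418.29 = 861.74
ΣP(Q1 2015)·Q(Q1 2015) = 1.31×57 + 4.68×73 + 1.91×232 = 74.67 + 341.64 + 443.12 = 859.43
Index = 861.74 / 859.43 × 100 = 100.2688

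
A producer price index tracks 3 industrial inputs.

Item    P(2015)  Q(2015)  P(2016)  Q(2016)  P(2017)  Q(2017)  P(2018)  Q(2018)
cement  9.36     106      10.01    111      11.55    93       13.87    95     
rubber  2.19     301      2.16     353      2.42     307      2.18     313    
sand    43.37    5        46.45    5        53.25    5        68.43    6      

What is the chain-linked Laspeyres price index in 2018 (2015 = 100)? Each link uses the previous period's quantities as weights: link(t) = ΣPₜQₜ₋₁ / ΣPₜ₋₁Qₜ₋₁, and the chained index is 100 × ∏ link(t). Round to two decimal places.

131.11

Link 2015→2016:
ΣP(2016)Q(2015) = 10.01×106 + 2.16×301 + 46.45×5 = 1061.06 + 650.16 + 232.25 = 1943.47
ΣP(2015)Q(2015) = 9.36×106 + 2.19×301 + 43.37×5 = 992.16 + 659.19 + 216.85 = 1868.2
link = 1943.47/1868.2 = 1.040290
Link 2016→2017:
ΣP(2017)Q(2016) = 11.55×111 + 2.42×353 + 53.25×5 = 1282.05 + 854.26 + 266.25 = 2402.56
ΣP(2016)Q(2016) = 10.01×111 + 2.16×353 + 46.45×5 = 1111.11 + 762.48 + 232.25 = 2105.84
link = 2402.56/2105.84 = 1.140903
Link 2017→2018:
ΣP(2018)Q(2017) = 13.87×93 + 2.18×307 + 68.43×5 = 1289.91 + 669.26 + 342.15 = 2301.32
ΣP(2017)Q(2017) = 11.55×93 + 2.42×307 + 53.25×5 = 1074.15 + 742.94 + 266.25 = 2083.34
link = 2301.32/2083.34 = 1.104630
Chained index = 100 × 1.040290 × 1.140903 × 1.104630 = 131.1053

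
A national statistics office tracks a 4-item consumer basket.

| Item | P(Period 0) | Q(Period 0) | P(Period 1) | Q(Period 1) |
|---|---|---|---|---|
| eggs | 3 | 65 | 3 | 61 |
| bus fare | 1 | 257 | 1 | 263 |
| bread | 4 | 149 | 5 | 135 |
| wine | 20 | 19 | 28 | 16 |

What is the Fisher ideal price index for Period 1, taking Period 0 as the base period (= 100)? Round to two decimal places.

Laspeyres component (base-period weights):
ΣP(Period 1)Q(Period 0) = 3×65 + 1×257 + 5×149 + 28×19 = 195 + 257 + 745 + 532 = 1729
ΣP(Period 0)Q(Period 0) = 3×65 + 1×257 + 4×149 + 20×19 = 195 + 257 + 596 + 380 = 1428
L = 1729 / 1428 × 100 = 121.0784
Paasche component (current-period weights):
ΣP(Period 1)Q(Period 1) = 3×61 + 1×263 + 5×135 + 28×16 = 183 + 263 + 675 + 448 = 1569
ΣP(Period 0)Q(Period 1) = 3×61 + 1×263 + 4×135 + 20×16 = 183 + 263 + 540 + 320 = 1306
P = 1569 / 1306 × 100 = 120.1378
Fisher = √(L × P) = √(121.0784 × 120.1378) = 120.6072

120.61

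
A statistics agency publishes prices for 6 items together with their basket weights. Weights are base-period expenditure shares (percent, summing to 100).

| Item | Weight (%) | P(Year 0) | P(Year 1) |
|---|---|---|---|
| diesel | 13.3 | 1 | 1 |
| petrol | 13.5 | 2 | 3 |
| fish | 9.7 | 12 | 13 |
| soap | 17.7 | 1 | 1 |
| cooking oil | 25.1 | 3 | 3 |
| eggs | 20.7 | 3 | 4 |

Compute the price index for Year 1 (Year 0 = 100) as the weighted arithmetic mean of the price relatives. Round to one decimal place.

diesel: 13.3 × (1/1) = 13.3 × 1.000000 = 13.3000
petrol: 13.5 × (3/2) = 13.5 × 1.500000 = 20.2500
fish: 9.7 × (13/12) = 9.7 × 1.083333 = 10.5083
soap: 17.7 × (1/1) = 17.7 × 1.000000 = 17.7000
cooking oil: 25.1 × (3/3) = 25.1 × 1.000000 = 25.1000
eggs: 20.7 × (4/3) = 20.7 × 1.333333 = 27.6000
Index = Σ wᵢ·(p₁ᵢ/p₀ᵢ) = 13.3000 + 20.2500 + 10.5083 + 17.7000 + 25.1000 + 27.6000 = 114.4583

114.5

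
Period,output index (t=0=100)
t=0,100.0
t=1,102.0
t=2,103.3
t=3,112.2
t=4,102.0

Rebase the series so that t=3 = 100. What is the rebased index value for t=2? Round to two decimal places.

Rebased(t=2) = 103.3 / 112.2 × 100 = 92.0677

92.07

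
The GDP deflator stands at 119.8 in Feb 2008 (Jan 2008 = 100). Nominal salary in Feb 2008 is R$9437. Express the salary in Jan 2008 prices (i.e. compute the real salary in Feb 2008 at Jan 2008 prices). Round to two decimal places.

Real = Nominal ÷ (Index/100) = 9437 ÷ (119.8/100)
     = 9437 ÷ 1.198 = 7877.2955

7877.30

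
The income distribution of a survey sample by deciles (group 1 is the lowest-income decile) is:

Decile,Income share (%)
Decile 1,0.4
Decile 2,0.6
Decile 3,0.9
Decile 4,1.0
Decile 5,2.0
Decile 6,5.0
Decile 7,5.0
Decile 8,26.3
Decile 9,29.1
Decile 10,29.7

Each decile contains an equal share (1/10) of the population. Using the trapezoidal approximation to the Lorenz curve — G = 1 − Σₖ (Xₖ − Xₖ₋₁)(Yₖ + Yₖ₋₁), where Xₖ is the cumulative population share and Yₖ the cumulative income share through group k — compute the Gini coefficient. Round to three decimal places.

Cumulative income shares Yₖ: 0.0040, 0.0100, 0.0190, 0.0290, 0.0490, 0.0990, 0.1490, 0.4120, 0.7030, 1.0000
Σ (Xₖ−Xₖ₋₁)(Yₖ+Yₖ₋₁) = (1/10)(0.0040+0.0000) + (1/10)(0.0100+0.0040) + (1/10)(0.0190+0.0100) + (1/10)(0.0290+0.0190) + (1/10)(0.0490+0.0290) + (1/10)(0.0990+0.0490) + (1/10)(0.1490+0.0990) + (1/10)(0.4120+0.1490) + (1/10)(0.7030+0.4120) + (1/10)(1.0000+0.7030)
  = 0.0004 + 0.0014 + 0.0029 + 0.0048 + 0.0078 + 0.0148 + 0.0248 + 0.0561 + 0.1115 + 0.1703 = 0.3948
G = 1 − 0.3948 = 0.6052

0.605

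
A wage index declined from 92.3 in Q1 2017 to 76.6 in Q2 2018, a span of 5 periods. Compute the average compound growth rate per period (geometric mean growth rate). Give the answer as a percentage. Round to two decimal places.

Growth factor = (76.6/92.3)^(1/5) = (0.829902)^(1/5) = 0.963397
Growth rate = 0.963397 − 1 = -0.036603 = -3.6603%

-3.66%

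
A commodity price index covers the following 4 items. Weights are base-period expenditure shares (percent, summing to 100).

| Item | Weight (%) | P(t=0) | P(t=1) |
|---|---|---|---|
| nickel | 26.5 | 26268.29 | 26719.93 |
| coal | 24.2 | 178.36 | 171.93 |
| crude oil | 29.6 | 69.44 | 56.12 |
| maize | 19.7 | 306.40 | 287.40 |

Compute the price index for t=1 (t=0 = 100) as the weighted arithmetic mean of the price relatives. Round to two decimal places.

nickel: 26.5 × (26719.93/26268.29) = 26.5 × 1.017193 = 26.9556
coal: 24.2 × (171.93/178.36) = 24.2 × 0.963949 = 23.3276
crude oil: 29.6 × (56.12/69.44) = 29.6 × 0.808180 = 23.9221
maize: 19.7 × (287.40/306.40) = 19.7 × 0.937990 = 18.4784
Index = Σ wᵢ·(p₁ᵢ/p₀ᵢ) = 26.9556 + 23.3276 + 23.9221 + 18.4784 = 92.6837

92.68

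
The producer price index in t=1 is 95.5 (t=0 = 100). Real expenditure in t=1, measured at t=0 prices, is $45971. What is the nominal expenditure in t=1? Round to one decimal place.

43902.3

Nominal = Real × (Index/100) = 45971 × (95.5/100)
        = 45971 × 0.955 = 43902.3050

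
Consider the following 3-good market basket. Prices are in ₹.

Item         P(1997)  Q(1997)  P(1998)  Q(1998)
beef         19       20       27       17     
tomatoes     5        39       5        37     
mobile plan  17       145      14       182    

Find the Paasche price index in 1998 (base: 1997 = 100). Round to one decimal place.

Paasche price index uses current-period quantities as weights.
ΣP(1998)·Q(1998) = 27×17 + 5×37 + 14×182 = 459 + 185 + 2548 = 3192
ΣP(1997)·Q(1998) = 19×17 + 5×37 + 17×182 = 323 + 185 + 3094 = 3602
Index = 3192 / 3602 × 100 = 88.6174

88.6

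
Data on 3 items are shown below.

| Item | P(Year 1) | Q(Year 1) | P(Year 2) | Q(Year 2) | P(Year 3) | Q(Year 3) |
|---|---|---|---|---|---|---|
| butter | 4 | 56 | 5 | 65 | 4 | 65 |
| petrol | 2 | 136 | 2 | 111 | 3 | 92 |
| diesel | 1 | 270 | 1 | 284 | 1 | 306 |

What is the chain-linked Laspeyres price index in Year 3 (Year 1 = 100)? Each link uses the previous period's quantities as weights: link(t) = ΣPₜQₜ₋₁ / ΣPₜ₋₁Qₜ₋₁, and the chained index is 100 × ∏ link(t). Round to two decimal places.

Link Year 1→Year 2:
ΣP(Year 2)Q(Year 1) = 5×56 + 2×136 + 1×270 = 280 + 272 + 270 = 822
ΣP(Year 1)Q(Year 1) = 4×56 + 2×136 + 1×270 = 224 + 272 + 270 = 766
link = 822/766 = 1.073107
Link Year 2→Year 3:
ΣP(Year 3)Q(Year 2) = 4×65 + 3×111 + 1×284 = 260 + 333 + 284 = 877
ΣP(Year 2)Q(Year 2) = 5×65 + 2×111 + 1×284 = 325 + 222 + 284 = 831
link = 877/831 = 1.055355
Chained index = 100 × 1.073107 × 1.055355 = 113.2509

113.25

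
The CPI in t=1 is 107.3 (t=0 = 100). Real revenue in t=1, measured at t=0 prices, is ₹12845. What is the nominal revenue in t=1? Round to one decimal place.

13782.7

Nominal = Real × (Index/100) = 12845 × (107.3/100)
        = 12845 × 1.073 = 13782.6850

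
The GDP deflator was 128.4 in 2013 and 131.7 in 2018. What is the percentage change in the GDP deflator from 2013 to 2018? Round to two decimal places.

Change = (131.7 − 128.4) / 128.4 × 100
       = 3.3 / 128.4 × 100 = 2.5701%

2.57%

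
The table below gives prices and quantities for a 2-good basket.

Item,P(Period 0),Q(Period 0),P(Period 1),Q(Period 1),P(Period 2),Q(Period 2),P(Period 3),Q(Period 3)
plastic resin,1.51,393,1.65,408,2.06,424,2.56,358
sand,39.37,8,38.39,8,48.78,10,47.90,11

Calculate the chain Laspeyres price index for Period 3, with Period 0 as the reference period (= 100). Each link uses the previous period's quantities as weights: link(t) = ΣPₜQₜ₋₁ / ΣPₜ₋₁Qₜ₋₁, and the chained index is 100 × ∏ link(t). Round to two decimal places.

151.78

Link Period 0→Period 1:
ΣP(Period 1)Q(Period 0) = 1.65×393 + 38.39×8 = 648.45 + 307.12 = 955.57
ΣP(Period 0)Q(Period 0) = 1.51×393 + 39.37×8 = 593.43 + 314.96 = 908.39
link = 955.57/908.39 = 1.051938
Link Period 1→Period 2:
ΣP(Period 2)Q(Period 1) = 2.06×408 + 48.78×8 = 840.48 + 390.24 = 1230.72
ΣP(Period 1)Q(Period 1) = 1.65×408 + 38.39×8 = 673.2 + 307.12 = 980.32
link = 1230.72/980.32 = 1.255427
Link Period 2→Period 3:
ΣP(Period 3)Q(Period 2) = 2.56×424 + 47.90×10 = 1085.44 + 479 = 1564.44
ΣP(Period 2)Q(Period 2) = 2.06×424 + 48.78×10 = 873.44 + 487.8 = 1361.24
link = 1564.44/1361.24 = 1.149276
Chained index = 100 × 1.051938 × 1.255427 × 1.149276 = 151.7769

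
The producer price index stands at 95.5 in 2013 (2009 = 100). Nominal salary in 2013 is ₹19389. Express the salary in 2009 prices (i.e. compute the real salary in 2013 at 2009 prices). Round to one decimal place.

Real = Nominal ÷ (Index/100) = 19389 ÷ (95.5/100)
     = 19389 ÷ 0.955 = 20302.6178

20302.6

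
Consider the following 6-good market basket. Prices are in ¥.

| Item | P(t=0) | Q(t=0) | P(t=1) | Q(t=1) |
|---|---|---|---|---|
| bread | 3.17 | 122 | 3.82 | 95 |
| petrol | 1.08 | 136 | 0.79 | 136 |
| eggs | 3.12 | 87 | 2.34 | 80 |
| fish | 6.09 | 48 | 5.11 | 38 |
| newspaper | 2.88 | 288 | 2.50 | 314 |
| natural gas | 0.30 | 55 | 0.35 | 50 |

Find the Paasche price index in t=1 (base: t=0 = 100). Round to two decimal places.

89.50

Paasche price index uses current-period quantities as weights.
ΣP(t=1)·Q(t=1) = 3.82×95 + 0.79×136 + 2.34×80 + 5.11×38 + 2.50×314 + 0.35×50 = 362.9 + 107.44 + 187.2 + 194.18 + 785 + 17.5 = 1654.22
ΣP(t=0)·Q(t=1) = 3.17×95 + 1.08×136 + 3.12×80 + 6.09×38 + 2.88×314 + 0.30×50 = 301.15 + 146.88 + 249.6 + 231.42 + 904.32 + 15 = 1848.37
Index = 1654.22 / 1848.37 × 100 = 89.4962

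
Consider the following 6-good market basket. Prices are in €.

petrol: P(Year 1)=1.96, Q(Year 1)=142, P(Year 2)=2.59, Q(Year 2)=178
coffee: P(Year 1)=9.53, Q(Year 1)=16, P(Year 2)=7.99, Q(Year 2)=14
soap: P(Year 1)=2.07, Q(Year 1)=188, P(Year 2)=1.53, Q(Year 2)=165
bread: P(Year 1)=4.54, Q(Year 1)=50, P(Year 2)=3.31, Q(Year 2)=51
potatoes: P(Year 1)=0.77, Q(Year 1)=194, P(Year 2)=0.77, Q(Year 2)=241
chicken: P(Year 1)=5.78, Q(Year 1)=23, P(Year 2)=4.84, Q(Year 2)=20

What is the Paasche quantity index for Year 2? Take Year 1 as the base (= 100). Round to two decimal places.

105.54

Paasche quantity index uses current-period prices as weights.
ΣP(Year 2)·Q(Year 2) = 2.59×178 + 7.99×14 + 1.53×165 + 3.31×51 + 0.77×241 + 4.84×20 = 461.02 + 111.86 + 252.45 + 168.81 + 185.57 + 96.8 = 1276.51
ΣP(Year 2)·Q(Year 1) = 2.59×142 + 7.99×16 + 1.53×188 + 3.31×50 + 0.77×194 + 4.84×23 = 367.78 + 127.84 + 287.64 + 165.5 + 149.38 + 111.32 = 1209.46
Index = 1276.51 / 1209.46 × 100 = 105.5438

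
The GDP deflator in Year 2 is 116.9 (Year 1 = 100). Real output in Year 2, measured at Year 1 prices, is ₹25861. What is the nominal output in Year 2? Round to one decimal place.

Nominal = Real × (Index/100) = 25861 × (116.9/100)
        = 25861 × 1.169 = 30231.5090

30231.5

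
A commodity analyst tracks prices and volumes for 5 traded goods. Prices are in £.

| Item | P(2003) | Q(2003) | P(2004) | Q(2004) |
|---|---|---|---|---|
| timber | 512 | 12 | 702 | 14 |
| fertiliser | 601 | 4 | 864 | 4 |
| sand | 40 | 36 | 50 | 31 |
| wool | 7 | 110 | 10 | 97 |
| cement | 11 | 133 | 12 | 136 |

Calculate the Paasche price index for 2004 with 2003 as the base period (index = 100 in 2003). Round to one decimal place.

Paasche price index uses current-period quantities as weights.
ΣP(2004)·Q(2004) = 702×14 + 864×4 + 50×31 + 10×97 + 12×136 = 9828 + 3456 + 1550 + 970 + 1632 = 17436
ΣP(2003)·Q(2004) = 512×14 + 601×4 + 40×31 + 7×97 + 11×136 = 7168 + 2404 + 1240 + 679 + 1496 = 12987
Index = 17436 / 12987 × 100 = 134.2573

134.3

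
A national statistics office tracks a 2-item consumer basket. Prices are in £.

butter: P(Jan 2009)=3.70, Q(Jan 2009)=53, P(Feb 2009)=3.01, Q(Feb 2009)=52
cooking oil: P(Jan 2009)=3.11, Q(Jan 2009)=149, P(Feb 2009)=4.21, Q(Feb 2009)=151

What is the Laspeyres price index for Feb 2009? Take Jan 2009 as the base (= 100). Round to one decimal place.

Laspeyres price index uses base-period quantities as weights.
ΣP(Feb 2009)·Q(Jan 2009) = 3.01×53 + 4.21×149 = 159.53 + 627.29 = 786.82
ΣP(Jan 2009)·Q(Jan 2009) = 3.70×53 + 3.11×149 = 196.1 + 463.39 = 659.49
Index = 786.82 / 659.49 × 100 = 119.3073

119.3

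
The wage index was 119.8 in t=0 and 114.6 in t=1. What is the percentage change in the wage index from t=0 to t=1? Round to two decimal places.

-4.34%

Change = (114.6 − 119.8) / 119.8 × 100
       = -5.2 / 119.8 × 100 = -4.3406%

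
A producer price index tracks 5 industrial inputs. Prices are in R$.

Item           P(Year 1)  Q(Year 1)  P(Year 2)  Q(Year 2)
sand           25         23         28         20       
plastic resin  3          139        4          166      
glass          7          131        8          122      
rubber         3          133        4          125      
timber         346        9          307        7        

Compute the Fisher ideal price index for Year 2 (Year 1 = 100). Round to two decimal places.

Laspeyres component (base-period weights):
ΣP(Year 2)Q(Year 1) = 28×23 + 4×139 + 8×131 + 4×133 + 307×9 = 644 + 556 + 1048 + 532 + 2763 = 5543
ΣP(Year 1)Q(Year 1) = 25×23 + 3×139 + 7×131 + 3×133 + 346×9 = 575 + 417 + 917 + 399 + 3114 = 5422
L = 5543 / 5422 × 100 = 102.2316
Paasche component (current-period weights):
ΣP(Year 2)Q(Year 2) = 28×20 + 4×166 + 8×122 + 4×125 + 307×7 = 560 + 664 + 976 + 500 + 2149 = 4849
ΣP(Year 1)Q(Year 2) = 25×20 + 3×166 + 7×122 + 3×125 + 346×7 = 500 + 498 + 854 + 375 + 2422 = 4649
P = 4849 / 4649 × 100 = 104.3020
Fisher = √(L × P) = √(102.2316 × 104.3020) = 103.2616

103.26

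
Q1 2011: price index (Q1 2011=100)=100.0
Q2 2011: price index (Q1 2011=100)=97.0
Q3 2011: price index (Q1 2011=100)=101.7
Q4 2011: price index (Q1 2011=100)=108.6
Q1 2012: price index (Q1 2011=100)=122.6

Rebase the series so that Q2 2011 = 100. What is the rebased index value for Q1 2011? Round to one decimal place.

103.1

Rebased(Q1 2011) = 100.0 / 97.0 × 100 = 103.0928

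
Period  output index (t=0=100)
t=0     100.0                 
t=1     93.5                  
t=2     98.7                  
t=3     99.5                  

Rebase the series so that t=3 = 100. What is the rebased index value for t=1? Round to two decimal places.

93.97

Rebased(t=1) = 93.5 / 99.5 × 100 = 93.9698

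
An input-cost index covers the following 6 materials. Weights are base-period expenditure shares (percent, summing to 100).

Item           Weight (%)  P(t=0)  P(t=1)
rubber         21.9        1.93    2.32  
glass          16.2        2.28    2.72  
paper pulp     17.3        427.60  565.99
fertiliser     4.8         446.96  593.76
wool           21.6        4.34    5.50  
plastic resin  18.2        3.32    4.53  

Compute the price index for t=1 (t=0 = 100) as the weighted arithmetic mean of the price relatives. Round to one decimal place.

127.1

rubber: 21.9 × (2.32/1.93) = 21.9 × 1.202073 = 26.3254
glass: 16.2 × (2.72/2.28) = 16.2 × 1.192982 = 19.3263
paper pulp: 17.3 × (565.99/427.60) = 17.3 × 1.323644 = 22.8990
fertiliser: 4.8 × (593.76/446.96) = 4.8 × 1.328441 = 6.3765
wool: 21.6 × (5.50/4.34) = 21.6 × 1.267281 = 27.3733
plastic resin: 18.2 × (4.53/3.32) = 18.2 × 1.364458 = 24.8331
Index = Σ wᵢ·(p₁ᵢ/p₀ᵢ) = 26.3254 + 19.3263 + 22.8990 + 6.3765 + 27.3733 + 24.8331 = 127.1337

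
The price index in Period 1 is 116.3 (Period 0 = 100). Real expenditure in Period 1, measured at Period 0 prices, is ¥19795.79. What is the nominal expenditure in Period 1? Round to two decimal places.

Nominal = Real × (Index/100) = 19795.79 × (116.3/100)
        = 19795.79 × 1.163 = 23022.5038

23022.50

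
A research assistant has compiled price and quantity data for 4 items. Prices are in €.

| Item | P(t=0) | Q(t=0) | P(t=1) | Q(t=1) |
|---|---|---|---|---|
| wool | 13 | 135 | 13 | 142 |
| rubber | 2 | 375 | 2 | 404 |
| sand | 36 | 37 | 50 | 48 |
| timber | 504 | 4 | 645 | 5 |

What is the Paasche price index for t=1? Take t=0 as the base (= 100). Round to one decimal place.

Paasche price index uses current-period quantities as weights.
ΣP(t=1)·Q(t=1) = 13×142 + 2×404 + 50×48 + 645×5 = 1846 + 808 + 2400 + 3225 = 8279
ΣP(t=0)·Q(t=1) = 13×142 + 2×404 + 36×48 + 504×5 = 1846 + 808 + 1728 + 2520 = 6902
Index = 8279 / 6902 × 100 = 119.9507

120.0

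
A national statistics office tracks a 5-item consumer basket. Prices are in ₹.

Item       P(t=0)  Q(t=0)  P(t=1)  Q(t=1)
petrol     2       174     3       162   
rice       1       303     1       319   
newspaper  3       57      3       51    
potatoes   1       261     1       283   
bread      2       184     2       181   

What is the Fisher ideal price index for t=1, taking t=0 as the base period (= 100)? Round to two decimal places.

Laspeyres component (base-period weights):
ΣP(t=1)Q(t=0) = 3×174 + 1×303 + 3×57 + 1×261 + 2×184 = 522 + 303 + 171 + 261 + 368 = 1625
ΣP(t=0)Q(t=0) = 2×174 + 1×303 + 3×57 + 1×261 + 2×184 = 348 + 303 + 171 + 261 + 368 = 1451
L = 1625 / 1451 × 100 = 111.9917
Paasche component (current-period weights):
ΣP(t=1)Q(t=1) = 3×162 + 1×319 + 3×51 + 1×283 + 2×181 = 486 + 319 + 153 + 283 + 362 = 1603
ΣP(t=0)Q(t=1) = 2×162 + 1×319 + 3×51 + 1×283 + 2×181 = 324 + 319 + 153 + 283 + 362 = 1441
P = 1603 / 1441 × 100 = 111.2422
Fisher = √(L × P) = √(111.9917 × 111.2422) = 111.6163

111.62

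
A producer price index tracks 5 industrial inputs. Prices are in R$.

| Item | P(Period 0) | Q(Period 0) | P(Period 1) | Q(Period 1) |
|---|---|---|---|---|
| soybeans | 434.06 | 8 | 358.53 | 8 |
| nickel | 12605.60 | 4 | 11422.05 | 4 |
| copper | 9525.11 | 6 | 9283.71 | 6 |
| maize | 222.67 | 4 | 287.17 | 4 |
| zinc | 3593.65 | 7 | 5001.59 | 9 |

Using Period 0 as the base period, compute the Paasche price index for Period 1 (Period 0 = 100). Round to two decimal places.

104.26

Paasche price index uses current-period quantities as weights.
ΣP(Period 1)·Q(Period 1) = 358.53×8 + 11422.05×4 + 9283.71×6 + 287.17×4 + 5001.59×9 = 2868.24 + 45688.2 + 55702.26 + 1148.68 + 45014.31 = 150421.69
ΣP(Period 0)·Q(Period 1) = 434.06×8 + 12605.60×4 + 9525.11×6 + 222.67×4 + 3593.65×9 = 3472.48 + 50422.4 + 57150.66 + 890.68 + 32342.85 = 144279.07
Index = 150421.69 / 144279.07 × 100 = 104.2575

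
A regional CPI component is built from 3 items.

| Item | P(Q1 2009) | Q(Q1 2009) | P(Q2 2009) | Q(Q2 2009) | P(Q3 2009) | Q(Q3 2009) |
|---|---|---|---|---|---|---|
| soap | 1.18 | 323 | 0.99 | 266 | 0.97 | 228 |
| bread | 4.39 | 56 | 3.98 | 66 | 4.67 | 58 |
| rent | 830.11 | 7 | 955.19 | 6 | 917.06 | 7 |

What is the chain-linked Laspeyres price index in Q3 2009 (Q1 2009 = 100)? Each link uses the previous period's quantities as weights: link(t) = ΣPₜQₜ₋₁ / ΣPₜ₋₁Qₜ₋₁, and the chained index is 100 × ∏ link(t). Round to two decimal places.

108.91

Link Q1 2009→Q2 2009:
ΣP(Q2 2009)Q(Q1 2009) = 0.99×323 + 3.98×56 + 955.19×7 = 319.77 + 222.88 + 6686.33 = 7228.98
ΣP(Q1 2009)Q(Q1 2009) = 1.18×323 + 4.39×56 + 830.11×7 = 381.14 + 245.84 + 5810.77 = 6437.75
link = 7228.98/6437.75 = 1.122905
Link Q2 2009→Q3 2009:
ΣP(Q3 2009)Q(Q2 2009) = 0.97×266 + 4.67×66 + 917.06×6 = 258.02 + 308.22 + 5502.36 = 6068.6
ΣP(Q2 2009)Q(Q2 2009) = 0.99×266 + 3.98×66 + 955.19×6 = 263.34 + 262.68 + 5731.14 = 6257.16
link = 6068.6/6257.16 = 0.969865
Chained index = 100 × 1.122905 × 0.969865 = 108.9066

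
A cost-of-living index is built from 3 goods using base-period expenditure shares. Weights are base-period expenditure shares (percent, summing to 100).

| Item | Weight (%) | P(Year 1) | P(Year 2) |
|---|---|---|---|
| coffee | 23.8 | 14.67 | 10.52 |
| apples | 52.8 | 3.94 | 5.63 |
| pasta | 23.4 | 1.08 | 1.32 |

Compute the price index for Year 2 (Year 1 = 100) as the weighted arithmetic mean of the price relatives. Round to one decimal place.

121.1

coffee: 23.8 × (10.52/14.67) = 23.8 × 0.717110 = 17.0672
apples: 52.8 × (5.63/3.94) = 52.8 × 1.428934 = 75.4477
pasta: 23.4 × (1.32/1.08) = 23.4 × 1.222222 = 28.6000
Index = Σ wᵢ·(p₁ᵢ/p₀ᵢ) = 17.0672 + 75.4477 + 28.6000 = 121.1149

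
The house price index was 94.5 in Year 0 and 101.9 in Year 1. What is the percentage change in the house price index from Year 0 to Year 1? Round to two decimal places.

Change = (101.9 − 94.5) / 94.5 × 100
       = 7.4 / 94.5 × 100 = 7.8307%

7.83%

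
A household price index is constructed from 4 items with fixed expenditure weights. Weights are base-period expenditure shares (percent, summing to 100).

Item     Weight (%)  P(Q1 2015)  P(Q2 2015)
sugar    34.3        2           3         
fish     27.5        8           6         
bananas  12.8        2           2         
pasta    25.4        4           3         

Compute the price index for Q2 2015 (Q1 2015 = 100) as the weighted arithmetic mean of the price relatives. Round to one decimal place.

sugar: 34.3 × (3/2) = 34.3 × 1.500000 = 51.4500
fish: 27.5 × (6/8) = 27.5 × 0.750000 = 20.6250
bananas: 12.8 × (2/2) = 12.8 × 1.000000 = 12.8000
pasta: 25.4 × (3/4) = 25.4 × 0.750000 = 19.0500
Index = Σ wᵢ·(p₁ᵢ/p₀ᵢ) = 51.4500 + 20.6250 + 12.8000 + 19.0500 = 103.9250

103.9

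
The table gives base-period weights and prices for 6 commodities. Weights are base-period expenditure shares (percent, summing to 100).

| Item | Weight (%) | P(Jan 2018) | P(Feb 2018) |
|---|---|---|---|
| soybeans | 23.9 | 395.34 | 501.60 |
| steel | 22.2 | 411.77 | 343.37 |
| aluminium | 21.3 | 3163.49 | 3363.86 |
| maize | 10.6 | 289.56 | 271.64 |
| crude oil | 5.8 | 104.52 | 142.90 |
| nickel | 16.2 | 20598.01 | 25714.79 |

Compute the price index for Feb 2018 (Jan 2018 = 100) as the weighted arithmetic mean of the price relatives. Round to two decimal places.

soybeans: 23.9 × (501.60/395.34) = 23.9 × 1.268781 = 30.3239
steel: 22.2 × (343.37/411.77) = 22.2 × 0.833888 = 18.5123
aluminium: 21.3 × (3363.86/3163.49) = 21.3 × 1.063338 = 22.6491
maize: 10.6 × (271.64/289.56) = 10.6 × 0.938113 = 9.9440
crude oil: 5.8 × (142.90/104.52) = 5.8 × 1.367202 = 7.9298
nickel: 16.2 × (25714.79/20598.01) = 16.2 × 1.248411 = 20.2243
Index = Σ wᵢ·(p₁ᵢ/p₀ᵢ) = 30.3239 + 18.5123 + 22.6491 + 9.9440 + 7.9298 + 20.2243 = 109.5833

109.58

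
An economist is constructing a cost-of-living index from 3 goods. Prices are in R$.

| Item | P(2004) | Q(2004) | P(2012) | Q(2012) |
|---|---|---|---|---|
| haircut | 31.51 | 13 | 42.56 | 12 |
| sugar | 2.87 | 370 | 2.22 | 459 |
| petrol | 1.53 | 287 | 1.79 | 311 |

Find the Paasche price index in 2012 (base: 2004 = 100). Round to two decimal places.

96.09

Paasche price index uses current-period quantities as weights.
ΣP(2012)·Q(2012) = 42.56×12 + 2.22×459 + 1.79×311 = 510.72 + 1018.98 + 556.69 = 2086.39
ΣP(2004)·Q(2012) = 31.51×12 + 2.87×459 + 1.53×311 = 378.12 + 1317.33 + 475.83 = 2171.28
Index = 2086.39 / 2171.28 × 100 = 96.0903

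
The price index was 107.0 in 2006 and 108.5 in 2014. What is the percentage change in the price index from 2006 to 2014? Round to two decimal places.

Change = (108.5 − 107.0) / 107.0 × 100
       = 1.5 / 107.0 × 100 = 1.4019%

1.40%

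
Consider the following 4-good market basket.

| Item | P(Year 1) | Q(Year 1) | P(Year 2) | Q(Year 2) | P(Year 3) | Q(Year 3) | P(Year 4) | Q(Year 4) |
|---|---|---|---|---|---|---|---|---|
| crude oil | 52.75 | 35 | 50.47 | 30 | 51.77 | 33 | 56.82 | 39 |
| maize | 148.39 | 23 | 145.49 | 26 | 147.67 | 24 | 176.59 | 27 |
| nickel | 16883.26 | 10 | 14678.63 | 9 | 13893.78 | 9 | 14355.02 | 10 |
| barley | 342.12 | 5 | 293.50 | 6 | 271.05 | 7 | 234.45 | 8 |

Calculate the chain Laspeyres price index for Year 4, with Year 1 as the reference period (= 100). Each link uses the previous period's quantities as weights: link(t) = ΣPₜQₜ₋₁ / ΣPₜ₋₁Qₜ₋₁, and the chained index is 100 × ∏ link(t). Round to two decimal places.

85.76

Link Year 1→Year 2:
ΣP(Year 2)Q(Year 1) = 50.47×35 + 145.49×23 + 14678.63×10 + 293.50×5 = 1766.45 + 3346.27 + 146786.3 + 1467.5 = 153366.52
ΣP(Year 1)Q(Year 1) = 52.75×35 + 148.39×23 + 16883.26×10 + 342.12×5 = 1846.25 + 3412.97 + 168832.6 + 1710.6 = 175802.42
link = 153366.52/175802.42 = 0.872380
Link Year 2→Year 3:
ΣP(Year 3)Q(Year 2) = 51.77×30 + 147.67×26 + 13893.78×9 + 271.05×6 = 1553.1 + 3839.42 + 125044.02 + 1626.3 = 132062.84
ΣP(Year 2)Q(Year 2) = 50.47×30 + 145.49×26 + 14678.63×9 + 293.50×6 = 1514.1 + 3782.74 + 132107.67 + 1761 = 139165.51
link = 132062.84/139165.51 = 0.948962
Link Year 3→Year 4:
ΣP(Year 4)Q(Year 3) = 56.82×33 + 176.59×24 + 14355.02×9 + 234.45×7 = 1875.06 + 4238.16 + 129195.18 + 1641.15 = 136949.55
ΣP(Year 3)Q(Year 3) = 51.77×33 + 147.67×24 + 13893.78×9 + 271.05×7 = 1708.41 + 3544.08 + 125044.02 + 1897.35 = 132193.86
link = 136949.55/132193.86 = 1.035975
Chained index = 100 × 0.872380 × 0.948962 × 1.035975 = 85.7638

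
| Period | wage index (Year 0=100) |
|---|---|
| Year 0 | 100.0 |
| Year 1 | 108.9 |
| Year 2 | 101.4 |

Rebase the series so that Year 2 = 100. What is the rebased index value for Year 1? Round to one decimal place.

107.4

Rebased(Year 1) = 108.9 / 101.4 × 100 = 107.3964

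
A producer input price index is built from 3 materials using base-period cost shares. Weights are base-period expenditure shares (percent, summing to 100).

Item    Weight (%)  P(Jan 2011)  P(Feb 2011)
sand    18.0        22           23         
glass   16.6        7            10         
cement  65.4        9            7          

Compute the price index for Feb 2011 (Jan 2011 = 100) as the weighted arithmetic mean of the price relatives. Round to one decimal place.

93.4

sand: 18.0 × (23/22) = 18.0 × 1.045455 = 18.8182
glass: 16.6 × (10/7) = 16.6 × 1.428571 = 23.7143
cement: 65.4 × (7/9) = 65.4 × 0.777778 = 50.8667
Index = Σ wᵢ·(p₁ᵢ/p₀ᵢ) = 18.8182 + 23.7143 + 50.8667 = 93.3991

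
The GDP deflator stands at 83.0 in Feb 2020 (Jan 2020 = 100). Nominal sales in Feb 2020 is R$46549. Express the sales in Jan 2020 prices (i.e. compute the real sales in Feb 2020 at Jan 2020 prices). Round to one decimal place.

56083.1

Real = Nominal ÷ (Index/100) = 46549 ÷ (83.0/100)
     = 46549 ÷ 0.830 = 56083.1325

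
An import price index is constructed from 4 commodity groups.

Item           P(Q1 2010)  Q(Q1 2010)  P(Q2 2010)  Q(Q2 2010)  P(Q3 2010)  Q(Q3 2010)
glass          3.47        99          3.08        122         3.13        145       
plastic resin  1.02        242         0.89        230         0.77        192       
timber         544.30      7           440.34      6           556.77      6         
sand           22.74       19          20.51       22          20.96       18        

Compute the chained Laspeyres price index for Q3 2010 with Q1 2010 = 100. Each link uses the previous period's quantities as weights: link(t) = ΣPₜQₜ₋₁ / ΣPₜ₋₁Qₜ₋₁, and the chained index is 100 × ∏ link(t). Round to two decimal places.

98.06

Link Q1 2010→Q2 2010:
ΣP(Q2 2010)Q(Q1 2010) = 3.08×99 + 0.89×242 + 440.34×7 + 20.51×19 = 304.92 + 215.38 + 3082.38 + 389.69 = 3992.37
ΣP(Q1 2010)Q(Q1 2010) = 3.47×99 + 1.02×242 + 544.30×7 + 22.74×19 = 343.53 + 246.84 + 3810.1 + 432.06 = 4832.53
link = 3992.37/4832.53 = 0.826145
Link Q2 2010→Q3 2010:
ΣP(Q3 2010)Q(Q2 2010) = 3.13×122 + 0.77×230 + 556.77×6 + 20.96×22 = 381.86 + 177.1 + 3340.62 + 461.12 = 4360.7
ΣP(Q2 2010)Q(Q2 2010) = 3.08×122 + 0.89×230 + 440.34×6 + 20.51×22 = 375.76 + 204.7 + 2642.04 + 451.22 = 3673.72
link = 4360.7/3673.72 = 1.186998
Chained index = 100 × 0.826145 × 1.186998 = 98.0633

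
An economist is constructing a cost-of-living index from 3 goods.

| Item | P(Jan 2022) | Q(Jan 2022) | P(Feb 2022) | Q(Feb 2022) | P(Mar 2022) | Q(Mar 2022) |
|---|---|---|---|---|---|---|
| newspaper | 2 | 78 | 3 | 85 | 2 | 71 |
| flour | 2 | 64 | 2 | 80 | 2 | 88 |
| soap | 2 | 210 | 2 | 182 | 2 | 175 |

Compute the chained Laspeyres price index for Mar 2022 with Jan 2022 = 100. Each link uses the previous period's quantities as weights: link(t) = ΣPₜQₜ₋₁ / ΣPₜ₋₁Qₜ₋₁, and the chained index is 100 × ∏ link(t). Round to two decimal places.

Link Jan 2022→Feb 2022:
ΣP(Feb 2022)Q(Jan 2022) = 3×78 + 2×64 + 2×210 = 234 + 128 + 420 = 782
ΣP(Jan 2022)Q(Jan 2022) = 2×78 + 2×64 + 2×210 = 156 + 128 + 420 = 704
link = 782/704 = 1.110795
Link Feb 2022→Mar 2022:
ΣP(Mar 2022)Q(Feb 2022) = 2×85 + 2×80 + 2×182 = 170 + 160 + 364 = 694
ΣP(Feb 2022)Q(Feb 2022) = 3×85 + 2×80 + 2×182 = 255 + 160 + 364 = 779
link = 694/779 = 0.890886
Chained index = 100 × 1.110795 × 0.890886 = 98.9592

98.96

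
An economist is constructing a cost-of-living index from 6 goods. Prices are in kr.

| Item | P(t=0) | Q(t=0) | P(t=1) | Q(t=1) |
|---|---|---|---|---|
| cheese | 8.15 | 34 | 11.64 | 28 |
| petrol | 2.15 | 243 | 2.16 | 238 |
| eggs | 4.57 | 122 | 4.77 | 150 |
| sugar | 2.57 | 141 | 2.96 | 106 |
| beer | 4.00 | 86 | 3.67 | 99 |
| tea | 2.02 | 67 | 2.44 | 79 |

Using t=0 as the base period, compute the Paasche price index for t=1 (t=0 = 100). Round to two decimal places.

107.63

Paasche price index uses current-period quantities as weights.
ΣP(t=1)·Q(t=1) = 11.64×28 + 2.16×238 + 4.77×150 + 2.96×106 + 3.67×99 + 2.44×79 = 325.92 + 514.08 + 715.5 + 313.76 + 363.33 + 192.76 = 2425.35
ΣP(t=0)·Q(t=1) = 8.15×28 + 2.15×238 + 4.57×150 + 2.57×106 + 4.00×99 + 2.02×79 = 228.2 + 511.7 + 685.5 + 272.42 + 396 + 159.58 = 2253.4
Index = 2425.35 / 2253.4 × 100 = 107.6307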